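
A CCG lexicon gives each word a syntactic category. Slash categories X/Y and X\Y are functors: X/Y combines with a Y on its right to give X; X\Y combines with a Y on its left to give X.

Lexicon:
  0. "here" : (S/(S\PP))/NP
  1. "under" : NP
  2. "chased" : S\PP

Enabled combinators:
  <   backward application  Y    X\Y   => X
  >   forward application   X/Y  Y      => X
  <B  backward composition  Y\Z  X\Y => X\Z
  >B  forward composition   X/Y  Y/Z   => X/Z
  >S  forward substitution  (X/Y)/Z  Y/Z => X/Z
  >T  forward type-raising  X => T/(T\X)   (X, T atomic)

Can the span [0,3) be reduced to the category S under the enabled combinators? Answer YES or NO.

YES

[0,3] S   >
  [0,2] S/(S\PP)   >
    [0,1] "here" : (S/(S\PP))/NP
    [1,2] "under" : NP
  [2,3] "chased" : S\PP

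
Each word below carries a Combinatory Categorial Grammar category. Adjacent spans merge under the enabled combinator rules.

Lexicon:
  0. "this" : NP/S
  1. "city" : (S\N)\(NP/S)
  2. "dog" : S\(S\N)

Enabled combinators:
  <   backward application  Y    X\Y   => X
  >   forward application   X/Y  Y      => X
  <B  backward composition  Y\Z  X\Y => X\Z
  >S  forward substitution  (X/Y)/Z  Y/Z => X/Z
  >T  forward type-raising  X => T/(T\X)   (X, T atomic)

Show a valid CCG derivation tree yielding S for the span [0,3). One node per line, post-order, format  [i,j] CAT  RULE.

[0,3] S   <
  [0,2] S\N   <
    [0,1] "this" : NP/S
    [1,2] "city" : (S\N)\(NP/S)
  [2,3] "dog" : S\(S\N)

[0,1] NP/S  lex  "this"
[1,2] (S\N)\(NP/S)  lex  "city"
[0,2] S\N  <  k=1
[2,3] S\(S\N)  lex  "dog"
[0,3] S  <  k=2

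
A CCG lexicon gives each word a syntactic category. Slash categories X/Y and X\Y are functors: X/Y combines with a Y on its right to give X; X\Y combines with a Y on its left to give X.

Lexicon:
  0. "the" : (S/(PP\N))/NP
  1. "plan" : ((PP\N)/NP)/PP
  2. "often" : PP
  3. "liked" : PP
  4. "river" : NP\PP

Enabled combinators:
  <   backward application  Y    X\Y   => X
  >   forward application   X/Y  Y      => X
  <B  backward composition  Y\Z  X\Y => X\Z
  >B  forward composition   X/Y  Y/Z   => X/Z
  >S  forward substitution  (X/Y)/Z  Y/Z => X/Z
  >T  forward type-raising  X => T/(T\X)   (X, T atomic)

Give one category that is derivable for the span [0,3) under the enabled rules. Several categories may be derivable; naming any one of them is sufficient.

[0,5] S   >
  [0,3] S/NP   >S
    [0,1] "the" : (S/(PP\N))/NP
    [1,3] (PP\N)/NP   >
      [1,2] "plan" : ((PP\N)/NP)/PP
      [2,3] "often" : PP
  [3,5] NP   <
    [3,4] "liked" : PP
    [4,5] "river" : NP\PP

S/NP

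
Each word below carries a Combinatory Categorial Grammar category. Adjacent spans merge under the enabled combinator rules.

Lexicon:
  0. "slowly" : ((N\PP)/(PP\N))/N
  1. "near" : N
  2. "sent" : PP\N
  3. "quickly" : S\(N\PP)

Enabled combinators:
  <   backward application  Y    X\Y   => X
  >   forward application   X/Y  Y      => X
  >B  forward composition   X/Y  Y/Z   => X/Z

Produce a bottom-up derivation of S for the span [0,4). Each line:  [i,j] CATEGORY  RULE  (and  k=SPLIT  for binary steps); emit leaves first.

[0,4] S   <
  [0,3] N\PP   >
    [0,2] (N\PP)/(PP\N)   >
      [0,1] "slowly" : ((N\PP)/(PP\N))/N
      [1,2] "near" : N
    [2,3] "sent" : PP\N
  [3,4] "quickly" : S\(N\PP)

[0,1] ((N\PP)/(PP\N))/N  lex  "slowly"
[1,2] N  lex  "near"
[0,2] (N\PP)/(PP\N)  >  k=1
[2,3] PP\N  lex  "sent"
[0,3] N\PP  >  k=2
[3,4] S\(N\PP)  lex  "quickly"
[0,4] S  <  k=3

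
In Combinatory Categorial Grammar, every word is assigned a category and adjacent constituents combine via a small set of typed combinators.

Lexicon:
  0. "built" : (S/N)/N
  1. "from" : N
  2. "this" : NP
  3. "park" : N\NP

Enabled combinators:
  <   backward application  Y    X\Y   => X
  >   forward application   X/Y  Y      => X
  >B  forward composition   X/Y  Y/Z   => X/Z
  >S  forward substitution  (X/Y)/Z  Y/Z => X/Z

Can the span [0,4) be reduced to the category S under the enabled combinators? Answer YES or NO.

[0,4] S   >
  [0,2] S/N   >
    [0,1] "built" : (S/N)/N
    [1,2] "from" : N
  [2,4] N   <
    [2,3] "this" : NP
    [3,4] "park" : N\NP

YES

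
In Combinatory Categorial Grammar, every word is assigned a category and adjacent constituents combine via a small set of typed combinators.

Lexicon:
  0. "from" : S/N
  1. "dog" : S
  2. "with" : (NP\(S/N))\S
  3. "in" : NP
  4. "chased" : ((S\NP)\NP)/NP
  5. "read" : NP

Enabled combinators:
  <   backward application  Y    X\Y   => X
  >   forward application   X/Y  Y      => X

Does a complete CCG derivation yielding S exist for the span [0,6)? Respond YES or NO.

[0,6] S   <
  [0,3] NP   <
    [0,1] "from" : S/N
    [1,3] NP\(S/N)   <
      [1,2] "dog" : S
      [2,3] "with" : (NP\(S/N))\S
  [3,6] S\NP   <
    [3,4] "in" : NP
    [4,6] (S\NP)\NP   >
      [4,5] "chased" : ((S\NP)\NP)/NP
      [5,6] "read" : NP

YES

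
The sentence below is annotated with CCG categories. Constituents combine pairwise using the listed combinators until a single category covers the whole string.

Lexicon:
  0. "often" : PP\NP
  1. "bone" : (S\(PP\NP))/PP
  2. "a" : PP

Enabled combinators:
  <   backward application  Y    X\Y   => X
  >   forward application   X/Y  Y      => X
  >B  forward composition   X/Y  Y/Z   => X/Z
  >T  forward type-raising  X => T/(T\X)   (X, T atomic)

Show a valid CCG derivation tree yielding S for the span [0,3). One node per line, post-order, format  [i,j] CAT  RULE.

[0,1] PP\NP  lex  "often"
[1,2] (S\(PP\NP))/PP  lex  "bone"
[2,3] PP  lex  "a"
[1,3] S\(PP\NP)  >  k=2
[0,3] S  <  k=1

[0,3] S   <
  [0,1] "often" : PP\NP
  [1,3] S\(PP\NP)   >
    [1,2] "bone" : (S\(PP\NP))/PP
    [2,3] "a" : PP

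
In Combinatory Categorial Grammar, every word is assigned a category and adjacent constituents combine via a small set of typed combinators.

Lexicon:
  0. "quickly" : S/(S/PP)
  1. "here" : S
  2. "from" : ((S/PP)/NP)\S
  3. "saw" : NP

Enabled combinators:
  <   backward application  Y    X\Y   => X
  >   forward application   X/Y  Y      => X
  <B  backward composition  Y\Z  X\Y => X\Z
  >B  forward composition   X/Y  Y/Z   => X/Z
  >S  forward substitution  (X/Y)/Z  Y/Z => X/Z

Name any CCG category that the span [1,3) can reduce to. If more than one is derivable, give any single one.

[0,4] S   >
  [0,3] S/NP   >B
    [0,1] "quickly" : S/(S/PP)
    [1,3] (S/PP)/NP   <
      [1,2] "here" : S
      [2,3] "from" : ((S/PP)/NP)\S
  [3,4] "saw" : NP

(S/PP)/NP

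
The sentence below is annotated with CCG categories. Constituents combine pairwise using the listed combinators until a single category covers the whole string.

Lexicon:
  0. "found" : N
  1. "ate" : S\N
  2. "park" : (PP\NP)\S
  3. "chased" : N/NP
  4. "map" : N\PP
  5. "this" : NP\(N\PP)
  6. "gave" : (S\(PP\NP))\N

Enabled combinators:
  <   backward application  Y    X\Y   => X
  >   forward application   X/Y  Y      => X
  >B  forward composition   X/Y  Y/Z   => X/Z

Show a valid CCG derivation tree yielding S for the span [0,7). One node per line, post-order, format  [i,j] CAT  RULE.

[0,1] N  lex  "found"
[1,2] S\N  lex  "ate"
[0,2] S  <  k=1
[2,3] (PP\NP)\S  lex  "park"
[0,3] PP\NP  <  k=2
[3,4] N/NP  lex  "chased"
[4,5] N\PP  lex  "map"
[5,6] NP\(N\PP)  lex  "this"
[4,6] NP  <  k=5
[3,6] N  >  k=4
[6,7] (S\(PP\NP))\N  lex  "gave"
[3,7] S\(PP\NP)  <  k=6
[0,7] S  <  k=3

[0,7] S   <
  [0,3] PP\NP   <
    [0,2] S   <
      [0,1] "found" : N
      [1,2] "ate" : S\N
    [2,3] "park" : (PP\NP)\S
  [3,7] S\(PP\NP)   <
    [3,6] N   >
      [3,4] "chased" : N/NP
      [4,6] NP   <
        [4,5] "map" : N\PP
        [5,6] "this" : NP\(N\PP)
    [6,7] "gave" : (S\(PP\NP))\N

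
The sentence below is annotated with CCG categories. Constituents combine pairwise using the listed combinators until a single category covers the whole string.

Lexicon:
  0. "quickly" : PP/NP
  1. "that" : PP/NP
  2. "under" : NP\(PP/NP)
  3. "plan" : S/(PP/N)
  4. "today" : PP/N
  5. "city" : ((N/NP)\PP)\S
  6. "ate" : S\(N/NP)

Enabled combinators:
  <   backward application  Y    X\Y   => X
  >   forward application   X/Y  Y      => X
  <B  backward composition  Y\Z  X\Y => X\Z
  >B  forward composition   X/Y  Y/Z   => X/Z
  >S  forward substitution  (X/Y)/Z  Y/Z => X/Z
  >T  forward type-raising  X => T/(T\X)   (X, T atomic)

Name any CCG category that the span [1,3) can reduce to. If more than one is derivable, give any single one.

[0,7] S   <
  [0,3] PP   >
    [0,1] "quickly" : PP/NP
    [1,3] NP   <
      [1,2] "that" : PP/NP
      [2,3] "under" : NP\(PP/NP)
  [3,7] S\PP   <B
    [3,6] (N/NP)\PP   <
      [3,5] S   >
        [3,4] "plan" : S/(PP/N)
        [4,5] "today" : PP/N
      [5,6] "city" : ((N/NP)\PP)\S
    [6,7] "ate" : S\(N/NP)

NP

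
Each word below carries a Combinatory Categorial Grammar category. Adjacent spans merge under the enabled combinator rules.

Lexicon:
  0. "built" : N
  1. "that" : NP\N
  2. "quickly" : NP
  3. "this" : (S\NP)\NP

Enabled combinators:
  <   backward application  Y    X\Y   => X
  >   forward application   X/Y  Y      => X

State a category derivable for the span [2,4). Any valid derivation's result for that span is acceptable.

S\NP

[0,4] S   <
  [0,2] NP   <
    [0,1] "built" : N
    [1,2] "that" : NP\N
  [2,4] S\NP   <
    [2,3] "quickly" : NP
    [3,4] "this" : (S\NP)\NP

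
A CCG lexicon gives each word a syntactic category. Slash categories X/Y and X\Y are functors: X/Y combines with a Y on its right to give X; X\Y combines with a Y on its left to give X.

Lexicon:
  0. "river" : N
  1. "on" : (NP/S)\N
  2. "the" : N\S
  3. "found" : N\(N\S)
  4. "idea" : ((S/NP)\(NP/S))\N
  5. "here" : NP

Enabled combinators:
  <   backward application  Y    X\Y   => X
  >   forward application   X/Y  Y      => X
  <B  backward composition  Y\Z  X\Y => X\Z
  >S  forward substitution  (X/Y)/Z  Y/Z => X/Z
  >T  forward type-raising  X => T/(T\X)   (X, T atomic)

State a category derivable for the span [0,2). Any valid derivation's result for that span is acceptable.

[0,6] S   >
  [0,5] S/NP   <
    [0,2] NP/S   <
      [0,1] "river" : N
      [1,2] "on" : (NP/S)\N
    [2,5] (S/NP)\(NP/S)   <
      [2,4] N   <
        [2,3] "the" : N\S
        [3,4] "found" : N\(N\S)
      [4,5] "idea" : ((S/NP)\(NP/S))\N
  [5,6] "here" : NP

NP/S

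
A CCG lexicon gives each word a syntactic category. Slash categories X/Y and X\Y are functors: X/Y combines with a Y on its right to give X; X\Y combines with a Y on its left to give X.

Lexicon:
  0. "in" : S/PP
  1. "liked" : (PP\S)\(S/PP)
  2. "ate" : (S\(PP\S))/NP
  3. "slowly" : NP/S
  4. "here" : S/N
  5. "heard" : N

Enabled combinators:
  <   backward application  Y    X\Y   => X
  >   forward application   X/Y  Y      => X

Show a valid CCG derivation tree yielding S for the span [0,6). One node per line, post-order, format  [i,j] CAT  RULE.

[0,1] S/PP  lex  "in"
[1,2] (PP\S)\(S/PP)  lex  "liked"
[0,2] PP\S  <  k=1
[2,3] (S\(PP\S))/NP  lex  "ate"
[3,4] NP/S  lex  "slowly"
[4,5] S/N  lex  "here"
[5,6] N  lex  "heard"
[4,6] S  >  k=5
[3,6] NP  >  k=4
[2,6] S\(PP\S)  >  k=3
[0,6] S  <  k=2

[0,6] S   <
  [0,2] PP\S   <
    [0,1] "in" : S/PP
    [1,2] "liked" : (PP\S)\(S/PP)
  [2,6] S\(PP\S)   >
    [2,3] "ate" : (S\(PP\S))/NP
    [3,6] NP   >
      [3,4] "slowly" : NP/S
      [4,6] S   >
        [4,5] "here" : S/N
        [5,6] "heard" : N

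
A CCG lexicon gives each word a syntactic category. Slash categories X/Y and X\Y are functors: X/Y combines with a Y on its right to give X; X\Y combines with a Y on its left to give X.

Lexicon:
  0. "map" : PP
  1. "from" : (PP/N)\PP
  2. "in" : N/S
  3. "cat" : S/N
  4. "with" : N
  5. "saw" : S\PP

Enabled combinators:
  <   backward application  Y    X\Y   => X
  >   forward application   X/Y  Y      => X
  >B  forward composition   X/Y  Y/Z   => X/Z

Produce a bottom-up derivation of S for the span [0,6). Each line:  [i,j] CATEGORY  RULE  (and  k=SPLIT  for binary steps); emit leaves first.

[0,1] PP  lex  "map"
[1,2] (PP/N)\PP  lex  "from"
[0,2] PP/N  <  k=1
[2,3] N/S  lex  "in"
[3,4] S/N  lex  "cat"
[4,5] N  lex  "with"
[3,5] S  >  k=4
[2,5] N  >  k=3
[0,5] PP  >  k=2
[5,6] S\PP  lex  "saw"
[0,6] S  <  k=5

[0,6] S   <
  [0,5] PP   >
    [0,2] PP/N   <
      [0,1] "map" : PP
      [1,2] "from" : (PP/N)\PP
    [2,5] N   >
      [2,3] "in" : N/S
      [3,5] S   >
        [3,4] "cat" : S/N
        [4,5] "with" : N
  [5,6] "saw" : S\PP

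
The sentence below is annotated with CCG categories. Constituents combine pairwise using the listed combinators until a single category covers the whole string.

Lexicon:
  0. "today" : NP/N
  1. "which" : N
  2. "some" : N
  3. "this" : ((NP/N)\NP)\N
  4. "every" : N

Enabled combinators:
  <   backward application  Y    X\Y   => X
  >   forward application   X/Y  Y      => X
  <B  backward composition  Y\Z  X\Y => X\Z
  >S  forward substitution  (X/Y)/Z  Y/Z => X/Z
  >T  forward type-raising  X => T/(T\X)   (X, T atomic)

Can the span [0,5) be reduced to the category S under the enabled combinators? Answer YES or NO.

NO

NP/N N N ((NP/N)\NP)\N N
CKY chart[0,5] = {N/(N\NP), NP, NP/(NP\NP), PP/(PP\NP), S/(S\NP)}; S ∉ chart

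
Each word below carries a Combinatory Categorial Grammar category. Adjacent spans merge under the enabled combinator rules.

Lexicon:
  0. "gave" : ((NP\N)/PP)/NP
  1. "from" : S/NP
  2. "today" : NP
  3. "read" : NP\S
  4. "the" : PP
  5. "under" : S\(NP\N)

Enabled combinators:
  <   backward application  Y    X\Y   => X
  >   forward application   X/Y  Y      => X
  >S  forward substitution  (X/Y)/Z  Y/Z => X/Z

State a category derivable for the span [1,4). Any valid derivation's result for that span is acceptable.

NP

[0,6] S   <
  [0,5] NP\N   >
    [0,4] (NP\N)/PP   >
      [0,1] "gave" : ((NP\N)/PP)/NP
      [1,4] NP   <
        [1,3] S   >
          [1,2] "from" : S/NP
          [2,3] "today" : NP
        [3,4] "read" : NP\S
    [4,5] "the" : PP
  [5,6] "under" : S\(NP\N)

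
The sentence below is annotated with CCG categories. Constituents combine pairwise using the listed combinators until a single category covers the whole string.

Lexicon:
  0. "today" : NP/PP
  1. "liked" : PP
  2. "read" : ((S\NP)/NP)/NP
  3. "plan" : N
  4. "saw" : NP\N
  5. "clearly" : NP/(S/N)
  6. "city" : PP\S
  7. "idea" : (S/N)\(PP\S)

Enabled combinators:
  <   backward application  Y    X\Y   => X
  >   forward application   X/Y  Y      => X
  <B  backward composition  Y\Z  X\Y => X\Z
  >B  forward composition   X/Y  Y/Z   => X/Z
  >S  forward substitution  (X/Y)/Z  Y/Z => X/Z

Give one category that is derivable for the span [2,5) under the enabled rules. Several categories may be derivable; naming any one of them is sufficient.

(S\NP)/NP

[0,8] S   <
  [0,2] NP   >
    [0,1] "today" : NP/PP
    [1,2] "liked" : PP
  [2,8] S\NP   >
    [2,5] (S\NP)/NP   >
      [2,3] "read" : ((S\NP)/NP)/NP
      [3,5] NP   <
        [3,4] "plan" : N
        [4,5] "saw" : NP\N
    [5,8] NP   >
      [5,6] "clearly" : NP/(S/N)
      [6,8] S/N   <
        [6,7] "city" : PP\S
        [7,8] "idea" : (S/N)\(PP\S)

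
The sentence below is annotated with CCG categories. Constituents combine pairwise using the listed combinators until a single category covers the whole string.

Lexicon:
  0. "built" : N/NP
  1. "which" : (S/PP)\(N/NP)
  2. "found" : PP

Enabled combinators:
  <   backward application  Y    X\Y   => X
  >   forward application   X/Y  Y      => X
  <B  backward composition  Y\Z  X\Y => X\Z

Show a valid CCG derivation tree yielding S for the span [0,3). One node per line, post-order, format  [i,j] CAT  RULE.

[0,1] N/NP  lex  "built"
[1,2] (S/PP)\(N/NP)  lex  "which"
[0,2] S/PP  <  k=1
[2,3] PP  lex  "found"
[0,3] S  >  k=2

[0,3] S   >
  [0,2] S/PP   <
    [0,1] "built" : N/NP
    [1,2] "which" : (S/PP)\(N/NP)
  [2,3] "found" : PP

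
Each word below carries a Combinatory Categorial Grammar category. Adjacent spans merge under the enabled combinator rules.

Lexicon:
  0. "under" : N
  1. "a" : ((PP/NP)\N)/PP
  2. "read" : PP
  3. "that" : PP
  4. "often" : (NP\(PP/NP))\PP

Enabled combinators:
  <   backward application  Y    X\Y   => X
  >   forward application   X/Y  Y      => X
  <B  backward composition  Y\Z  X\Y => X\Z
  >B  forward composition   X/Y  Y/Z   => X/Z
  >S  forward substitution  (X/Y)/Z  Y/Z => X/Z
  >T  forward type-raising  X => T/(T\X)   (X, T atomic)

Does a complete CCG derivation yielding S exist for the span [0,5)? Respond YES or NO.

N ((PP/NP)\N)/PP PP PP (NP\(PP/NP))\PP
CKY chart[0,5] = {N/(N\NP), NP, NP/(NP\NP), PP/(PP\NP), S/(S\NP)}; S ∉ chart

NO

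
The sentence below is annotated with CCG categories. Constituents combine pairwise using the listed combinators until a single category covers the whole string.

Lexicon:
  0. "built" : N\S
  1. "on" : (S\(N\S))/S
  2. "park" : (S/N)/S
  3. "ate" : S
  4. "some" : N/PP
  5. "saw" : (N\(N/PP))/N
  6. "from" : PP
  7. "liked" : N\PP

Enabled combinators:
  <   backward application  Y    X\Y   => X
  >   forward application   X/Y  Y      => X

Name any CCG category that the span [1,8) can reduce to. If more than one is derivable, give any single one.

S\(N\S)

[0,8] S   <
  [0,1] "built" : N\S
  [1,8] S\(N\S)   >
    [1,2] "on" : (S\(N\S))/S
    [2,8] S   >
      [2,4] S/N   >
        [2,3] "park" : (S/N)/S
        [3,4] "ate" : S
      [4,8] N   <
        [4,5] "some" : N/PP
        [5,8] N\(N/PP)   >
          [5,6] "saw" : (N\(N/PP))/N
          [6,8] N   <
            [6,7] "from" : PP
            [7,8] "liked" : N\PP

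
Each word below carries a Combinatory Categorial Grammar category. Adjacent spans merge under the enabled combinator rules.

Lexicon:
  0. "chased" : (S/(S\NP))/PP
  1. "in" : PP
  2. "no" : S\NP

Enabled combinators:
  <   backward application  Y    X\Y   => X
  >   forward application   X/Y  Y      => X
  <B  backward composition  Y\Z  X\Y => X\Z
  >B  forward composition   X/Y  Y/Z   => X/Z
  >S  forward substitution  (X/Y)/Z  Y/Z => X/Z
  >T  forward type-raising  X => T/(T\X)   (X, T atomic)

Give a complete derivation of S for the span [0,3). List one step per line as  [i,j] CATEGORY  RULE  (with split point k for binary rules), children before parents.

[0,1] (S/(S\NP))/PP  lex  "chased"
[1,2] PP  lex  "in"
[0,2] S/(S\NP)  >  k=1
[2,3] S\NP  lex  "no"
[0,3] S  >  k=2

[0,3] S   >
  [0,2] S/(S\NP)   >
    [0,1] "chased" : (S/(S\NP))/PP
    [1,2] "in" : PP
  [2,3] "no" : S\NP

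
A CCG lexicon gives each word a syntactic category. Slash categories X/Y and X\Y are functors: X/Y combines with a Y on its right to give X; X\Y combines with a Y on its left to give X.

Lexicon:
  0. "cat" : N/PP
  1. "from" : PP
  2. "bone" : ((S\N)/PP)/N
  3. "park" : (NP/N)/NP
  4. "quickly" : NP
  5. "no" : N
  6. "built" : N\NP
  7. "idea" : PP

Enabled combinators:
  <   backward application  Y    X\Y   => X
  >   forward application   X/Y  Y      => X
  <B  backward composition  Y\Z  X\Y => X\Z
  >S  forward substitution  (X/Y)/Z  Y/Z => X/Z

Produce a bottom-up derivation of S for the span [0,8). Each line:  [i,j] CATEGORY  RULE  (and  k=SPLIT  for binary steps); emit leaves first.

[0,1] N/PP  lex  "cat"
[1,2] PP  lex  "from"
[0,2] N  >  k=1
[2,3] ((S\N)/PP)/N  lex  "bone"
[3,4] (NP/N)/NP  lex  "park"
[4,5] NP  lex  "quickly"
[3,5] NP/N  >  k=4
[5,6] N  lex  "no"
[3,6] NP  >  k=5
[6,7] N\NP  lex  "built"
[3,7] N  <  k=6
[2,7] (S\N)/PP  >  k=3
[7,8] PP  lex  "idea"
[2,8] S\N  >  k=7
[0,8] S  <  k=2

[0,8] S   <
  [0,2] N   >
    [0,1] "cat" : N/PP
    [1,2] "from" : PP
  [2,8] S\N   >
    [2,7] (S\N)/PP   >
      [2,3] "bone" : ((S\N)/PP)/N
      [3,7] N   <
        [3,6] NP   >
          [3,5] NP/N   >
            [3,4] "park" : (NP/N)/NP
            [4,5] "quickly" : NP
          [5,6] "no" : N
        [6,7] "built" : N\NP
    [7,8] "idea" : PP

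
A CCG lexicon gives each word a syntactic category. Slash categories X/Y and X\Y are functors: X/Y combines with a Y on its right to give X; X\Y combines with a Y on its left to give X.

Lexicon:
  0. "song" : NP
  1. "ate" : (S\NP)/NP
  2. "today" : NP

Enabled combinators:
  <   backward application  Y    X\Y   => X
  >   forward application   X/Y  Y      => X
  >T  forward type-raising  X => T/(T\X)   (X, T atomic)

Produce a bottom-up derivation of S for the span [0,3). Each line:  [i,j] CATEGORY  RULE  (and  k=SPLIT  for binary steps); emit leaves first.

[0,1] NP  lex  "song"
[0,1] S/(S\NP)  >T
[1,2] (S\NP)/NP  lex  "ate"
[2,3] NP  lex  "today"
[1,3] S\NP  >  k=2
[0,3] S  >  k=1

[0,3] S   >
  [0,1] S/(S\NP)   >T
    [0,1] "song" : NP
  [1,3] S\NP   >
    [1,2] "ate" : (S\NP)/NP
    [2,3] "today" : NP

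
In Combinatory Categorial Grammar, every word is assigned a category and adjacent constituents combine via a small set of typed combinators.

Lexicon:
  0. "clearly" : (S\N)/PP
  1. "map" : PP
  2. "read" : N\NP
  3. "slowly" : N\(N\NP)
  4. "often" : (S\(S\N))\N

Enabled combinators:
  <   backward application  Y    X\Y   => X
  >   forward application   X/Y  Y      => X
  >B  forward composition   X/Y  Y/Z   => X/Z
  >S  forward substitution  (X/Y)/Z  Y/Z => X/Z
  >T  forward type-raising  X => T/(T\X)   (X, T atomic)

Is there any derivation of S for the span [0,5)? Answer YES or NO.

YES

[0,5] S   <
  [0,2] S\N   >
    [0,1] "clearly" : (S\N)/PP
    [1,2] "map" : PP
  [2,5] S\(S\N)   <
    [2,4] N   <
      [2,3] "read" : N\NP
      [3,4] "slowly" : N\(N\NP)
    [4,5] "often" : (S\(S\N))\N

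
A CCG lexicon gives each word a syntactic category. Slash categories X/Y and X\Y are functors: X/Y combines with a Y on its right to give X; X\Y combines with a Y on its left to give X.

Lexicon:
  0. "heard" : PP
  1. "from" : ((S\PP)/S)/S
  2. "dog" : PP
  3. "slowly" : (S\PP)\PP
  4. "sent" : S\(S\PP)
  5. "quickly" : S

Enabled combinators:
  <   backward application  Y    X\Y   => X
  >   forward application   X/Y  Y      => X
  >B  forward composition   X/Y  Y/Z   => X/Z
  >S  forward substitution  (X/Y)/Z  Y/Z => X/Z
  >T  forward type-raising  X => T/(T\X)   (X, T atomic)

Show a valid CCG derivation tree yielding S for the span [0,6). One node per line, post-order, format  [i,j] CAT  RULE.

[0,6] S   <
  [0,1] "heard" : PP
  [1,6] S\PP   >
    [1,5] (S\PP)/S   >
      [1,2] "from" : ((S\PP)/S)/S
      [2,5] S   <
        [2,4] S\PP   <
          [2,3] "dog" : PP
          [3,4] "slowly" : (S\PP)\PP
        [4,5] "sent" : S\(S\PP)
    [5,6] "quickly" : S

[0,1] PP  lex  "heard"
[1,2] ((S\PP)/S)/S  lex  "from"
[2,3] PP  lex  "dog"
[3,4] (S\PP)\PP  lex  "slowly"
[2,4] S\PP  <  k=3
[4,5] S\(S\PP)  lex  "sent"
[2,5] S  <  k=4
[1,5] (S\PP)/S  >  k=2
[5,6] S  lex  "quickly"
[1,6] S\PP  >  k=5
[0,6] S  <  k=1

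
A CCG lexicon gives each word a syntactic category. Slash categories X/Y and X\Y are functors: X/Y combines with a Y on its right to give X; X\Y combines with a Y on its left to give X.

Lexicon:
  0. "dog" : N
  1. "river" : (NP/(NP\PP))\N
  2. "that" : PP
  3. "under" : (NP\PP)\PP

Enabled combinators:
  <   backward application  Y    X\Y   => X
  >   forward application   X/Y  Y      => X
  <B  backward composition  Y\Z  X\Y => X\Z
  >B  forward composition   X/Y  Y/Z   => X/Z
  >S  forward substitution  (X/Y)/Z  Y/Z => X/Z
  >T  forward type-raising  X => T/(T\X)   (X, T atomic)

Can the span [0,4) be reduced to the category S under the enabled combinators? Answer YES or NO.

N (NP/(NP\PP))\N PP (NP\PP)\PP
CKY chart[0,4] = {N/(N\NP), NP, NP/(NP\NP), PP/(PP\NP), S/(S\NP)}; S ∉ chart

NO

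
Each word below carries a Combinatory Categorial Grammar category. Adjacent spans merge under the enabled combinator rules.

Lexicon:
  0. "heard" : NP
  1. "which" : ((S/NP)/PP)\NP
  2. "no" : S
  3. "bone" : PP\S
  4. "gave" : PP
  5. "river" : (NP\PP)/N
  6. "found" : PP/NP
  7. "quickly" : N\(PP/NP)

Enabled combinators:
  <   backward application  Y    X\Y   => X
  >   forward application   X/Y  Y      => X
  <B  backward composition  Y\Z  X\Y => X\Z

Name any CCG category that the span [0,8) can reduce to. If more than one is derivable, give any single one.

[0,8] S   >
  [0,4] S/NP   >
    [0,2] (S/NP)/PP   <
      [0,1] "heard" : NP
      [1,2] "which" : ((S/NP)/PP)\NP
    [2,4] PP   <
      [2,3] "no" : S
      [3,4] "bone" : PP\S
  [4,8] NP   <
    [4,5] "gave" : PP
    [5,8] NP\PP   >
      [5,6] "river" : (NP\PP)/N
      [6,8] N   <
        [6,7] "found" : PP/NP
        [7,8] "quickly" : N\(PP/NP)

S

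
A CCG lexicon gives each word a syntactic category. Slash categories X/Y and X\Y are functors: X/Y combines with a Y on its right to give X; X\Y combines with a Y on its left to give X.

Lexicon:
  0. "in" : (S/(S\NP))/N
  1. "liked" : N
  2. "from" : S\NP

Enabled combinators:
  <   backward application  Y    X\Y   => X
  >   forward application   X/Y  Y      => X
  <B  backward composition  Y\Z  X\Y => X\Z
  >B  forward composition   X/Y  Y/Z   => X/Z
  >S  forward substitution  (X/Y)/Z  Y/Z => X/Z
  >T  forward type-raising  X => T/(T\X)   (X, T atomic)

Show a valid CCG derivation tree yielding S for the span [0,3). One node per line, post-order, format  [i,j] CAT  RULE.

[0,3] S   >
  [0,2] S/(S\NP)   >
    [0,1] "in" : (S/(S\NP))/N
    [1,2] "liked" : N
  [2,3] "from" : S\NP

[0,1] (S/(S\NP))/N  lex  "in"
[1,2] N  lex  "liked"
[0,2] S/(S\NP)  >  k=1
[2,3] S\NP  lex  "from"
[0,3] S  >  k=2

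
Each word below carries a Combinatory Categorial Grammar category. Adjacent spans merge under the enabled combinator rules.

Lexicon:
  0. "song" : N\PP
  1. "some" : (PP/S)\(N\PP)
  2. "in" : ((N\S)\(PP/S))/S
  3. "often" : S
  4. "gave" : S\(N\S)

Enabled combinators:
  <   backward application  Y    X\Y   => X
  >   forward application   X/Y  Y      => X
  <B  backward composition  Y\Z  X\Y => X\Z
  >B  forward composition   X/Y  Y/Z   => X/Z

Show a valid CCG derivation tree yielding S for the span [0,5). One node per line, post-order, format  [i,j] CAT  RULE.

[0,5] S   <
  [0,4] N\S   <
    [0,2] PP/S   <
      [0,1] "song" : N\PP
      [1,2] "some" : (PP/S)\(N\PP)
    [2,4] (N\S)\(PP/S)   >
      [2,3] "in" : ((N\S)\(PP/S))/S
      [3,4] "often" : S
  [4,5] "gave" : S\(N\S)

[0,1] N\PP  lex  "song"
[1,2] (PP/S)\(N\PP)  lex  "some"
[0,2] PP/S  <  k=1
[2,3] ((N\S)\(PP/S))/S  lex  "in"
[3,4] S  lex  "often"
[2,4] (N\S)\(PP/S)  >  k=3
[0,4] N\S  <  k=2
[4,5] S\(N\S)  lex  "gave"
[0,5] S  <  k=4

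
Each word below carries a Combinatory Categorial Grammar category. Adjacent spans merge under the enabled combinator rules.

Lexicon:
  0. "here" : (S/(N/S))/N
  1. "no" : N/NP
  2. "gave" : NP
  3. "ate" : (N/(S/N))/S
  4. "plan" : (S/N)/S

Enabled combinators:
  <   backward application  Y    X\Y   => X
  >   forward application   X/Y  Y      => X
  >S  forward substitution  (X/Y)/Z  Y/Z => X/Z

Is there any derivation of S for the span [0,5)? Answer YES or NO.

YES

[0,5] S   >
  [0,3] S/(N/S)   >
    [0,1] "here" : (S/(N/S))/N
    [1,3] N   >
      [1,2] "no" : N/NP
      [2,3] "gave" : NP
  [3,5] N/S   >S
    [3,4] "ate" : (N/(S/N))/S
    [4,5] "plan" : (S/N)/S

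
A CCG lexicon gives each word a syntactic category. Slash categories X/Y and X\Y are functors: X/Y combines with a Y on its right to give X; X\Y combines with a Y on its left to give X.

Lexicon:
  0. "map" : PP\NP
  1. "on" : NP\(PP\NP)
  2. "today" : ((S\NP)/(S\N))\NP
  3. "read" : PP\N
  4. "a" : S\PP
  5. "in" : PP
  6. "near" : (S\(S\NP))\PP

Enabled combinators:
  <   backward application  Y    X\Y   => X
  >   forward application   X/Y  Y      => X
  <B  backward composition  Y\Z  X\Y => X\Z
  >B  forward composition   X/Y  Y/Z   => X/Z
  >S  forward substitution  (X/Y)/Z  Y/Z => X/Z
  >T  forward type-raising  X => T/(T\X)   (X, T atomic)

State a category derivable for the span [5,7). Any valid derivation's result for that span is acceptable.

[0,7] S   <
  [0,5] S\NP   >
    [0,3] (S\NP)/(S\N)   <
      [0,2] NP   <
        [0,1] "map" : PP\NP
        [1,2] "on" : NP\(PP\NP)
      [2,3] "today" : ((S\NP)/(S\N))\NP
    [3,5] S\N   <B
      [3,4] "read" : PP\N
      [4,5] "a" : S\PP
  [5,7] S\(S\NP)   <
    [5,6] "in" : PP
    [6,7] "near" : (S\(S\NP))\PP

S\(S\NP)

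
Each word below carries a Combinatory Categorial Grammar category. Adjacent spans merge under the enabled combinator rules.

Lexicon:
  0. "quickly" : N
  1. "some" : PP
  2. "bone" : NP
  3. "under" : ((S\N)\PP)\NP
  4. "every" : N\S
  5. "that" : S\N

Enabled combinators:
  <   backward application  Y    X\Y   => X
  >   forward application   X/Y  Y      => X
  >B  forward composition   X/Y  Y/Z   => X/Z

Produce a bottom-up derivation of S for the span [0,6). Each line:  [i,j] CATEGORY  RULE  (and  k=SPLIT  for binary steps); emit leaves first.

[0,6] S   <
  [0,5] N   <
    [0,4] S   <
      [0,1] "quickly" : N
      [1,4] S\N   <
        [1,2] "some" : PP
        [2,4] (S\N)\PP   <
          [2,3] "bone" : NP
          [3,4] "under" : ((S\N)\PP)\NP
    [4,5] "every" : N\S
  [5,6] "that" : S\N

[0,1] N  lex  "quickly"
[1,2] PP  lex  "some"
[2,3] NP  lex  "bone"
[3,4] ((S\N)\PP)\NP  lex  "under"
[2,4] (S\N)\PP  <  k=3
[1,4] S\N  <  k=2
[0,4] S  <  k=1
[4,5] N\S  lex  "every"
[0,5] N  <  k=4
[5,6] S\N  lex  "that"
[0,6] S  <  k=5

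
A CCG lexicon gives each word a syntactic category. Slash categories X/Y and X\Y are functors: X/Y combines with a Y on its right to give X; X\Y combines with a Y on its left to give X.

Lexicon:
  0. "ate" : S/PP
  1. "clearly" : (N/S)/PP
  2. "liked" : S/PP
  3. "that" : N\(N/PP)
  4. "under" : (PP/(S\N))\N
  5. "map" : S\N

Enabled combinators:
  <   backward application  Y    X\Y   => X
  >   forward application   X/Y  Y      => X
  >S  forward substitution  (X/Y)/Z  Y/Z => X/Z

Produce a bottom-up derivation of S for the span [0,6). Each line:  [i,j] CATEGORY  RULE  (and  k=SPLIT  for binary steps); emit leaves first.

[0,1] S/PP  lex  "ate"
[1,2] (N/S)/PP  lex  "clearly"
[2,3] S/PP  lex  "liked"
[1,3] N/PP  >S  k=2
[3,4] N\(N/PP)  lex  "that"
[1,4] N  <  k=3
[4,5] (PP/(S\N))\N  lex  "under"
[1,5] PP/(S\N)  <  k=4
[5,6] S\N  lex  "map"
[1,6] PP  >  k=5
[0,6] S  >  k=1

[0,6] S   >
  [0,1] "ate" : S/PP
  [1,6] PP   >
    [1,5] PP/(S\N)   <
      [1,4] N   <
        [1,3] N/PP   >S
          [1,2] "clearly" : (N/S)/PP
          [2,3] "liked" : S/PP
        [3,4] "that" : N\(N/PP)
      [4,5] "under" : (PP/(S\N))\N
    [5,6] "map" : S\N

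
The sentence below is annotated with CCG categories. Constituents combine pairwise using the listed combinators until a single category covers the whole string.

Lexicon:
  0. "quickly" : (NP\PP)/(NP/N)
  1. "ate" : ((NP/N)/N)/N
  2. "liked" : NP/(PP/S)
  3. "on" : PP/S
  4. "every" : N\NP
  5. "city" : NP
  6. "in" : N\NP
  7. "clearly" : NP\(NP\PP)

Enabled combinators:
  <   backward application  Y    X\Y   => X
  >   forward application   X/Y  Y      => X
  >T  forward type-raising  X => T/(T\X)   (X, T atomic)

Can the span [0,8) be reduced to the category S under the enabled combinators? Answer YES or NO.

NO

(NP\PP)/(NP/N) ((NP/N)/N)/N NP/(PP/S) PP/S N\NP NP N\NP NP\(NP\PP)
CKY chart[0,8] = {N/(N\NP), NP, NP/(NP\NP), PP/(PP\NP), S/(S\NP)}; S ∉ chart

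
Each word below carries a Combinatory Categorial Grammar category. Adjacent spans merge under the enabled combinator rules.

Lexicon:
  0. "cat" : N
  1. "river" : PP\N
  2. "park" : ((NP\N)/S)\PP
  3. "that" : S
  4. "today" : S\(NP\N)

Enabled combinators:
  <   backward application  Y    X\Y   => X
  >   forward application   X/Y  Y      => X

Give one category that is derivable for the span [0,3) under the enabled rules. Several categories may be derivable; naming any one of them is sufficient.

(NP\N)/S

[0,5] S   <
  [0,4] NP\N   >
    [0,3] (NP\N)/S   <
      [0,2] PP   <
        [0,1] "cat" : N
        [1,2] "river" : PP\N
      [2,3] "park" : ((NP\N)/S)\PP
    [3,4] "that" : S
  [4,5] "today" : S\(NP\N)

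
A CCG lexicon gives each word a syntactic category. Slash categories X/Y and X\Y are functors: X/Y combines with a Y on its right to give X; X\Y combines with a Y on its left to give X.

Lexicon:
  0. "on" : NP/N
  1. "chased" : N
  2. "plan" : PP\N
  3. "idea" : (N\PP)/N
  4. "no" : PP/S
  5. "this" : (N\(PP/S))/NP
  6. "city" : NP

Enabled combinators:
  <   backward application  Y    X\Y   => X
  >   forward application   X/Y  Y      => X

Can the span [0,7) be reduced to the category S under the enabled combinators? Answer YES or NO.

NP/N N PP\N (N\PP)/N PP/S (N\(PP/S))/NP NP
CKY chart[0,7] = {NP}; S ∉ chart

NO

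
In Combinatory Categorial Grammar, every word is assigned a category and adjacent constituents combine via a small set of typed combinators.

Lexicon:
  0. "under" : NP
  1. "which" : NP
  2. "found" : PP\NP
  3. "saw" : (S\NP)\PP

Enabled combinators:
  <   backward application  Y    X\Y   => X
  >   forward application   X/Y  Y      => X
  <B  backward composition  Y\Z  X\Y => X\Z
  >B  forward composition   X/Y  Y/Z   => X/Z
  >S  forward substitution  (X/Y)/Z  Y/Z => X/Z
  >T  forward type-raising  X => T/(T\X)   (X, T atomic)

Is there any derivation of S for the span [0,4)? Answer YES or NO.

YES

[0,4] S   >
  [0,1] S/(S\NP)   >T
    [0,1] "under" : NP
  [1,4] S\NP   <
    [1,3] PP   <
      [1,2] "which" : NP
      [2,3] "found" : PP\NP
    [3,4] "saw" : (S\NP)\PP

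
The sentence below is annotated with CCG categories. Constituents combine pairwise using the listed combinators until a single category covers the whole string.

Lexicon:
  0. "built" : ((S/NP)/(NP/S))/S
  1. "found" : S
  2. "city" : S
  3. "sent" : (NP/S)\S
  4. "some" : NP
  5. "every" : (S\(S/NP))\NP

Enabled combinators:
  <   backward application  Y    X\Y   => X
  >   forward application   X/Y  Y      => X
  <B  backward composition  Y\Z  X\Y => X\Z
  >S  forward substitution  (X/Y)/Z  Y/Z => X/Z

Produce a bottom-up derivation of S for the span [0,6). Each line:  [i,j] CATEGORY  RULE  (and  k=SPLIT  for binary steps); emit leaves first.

[0,1] ((S/NP)/(NP/S))/S  lex  "built"
[1,2] S  lex  "found"
[0,2] (S/NP)/(NP/S)  >  k=1
[2,3] S  lex  "city"
[3,4] (NP/S)\S  lex  "sent"
[2,4] NP/S  <  k=3
[0,4] S/NP  >  k=2
[4,5] NP  lex  "some"
[5,6] (S\(S/NP))\NP  lex  "every"
[4,6] S\(S/NP)  <  k=5
[0,6] S  <  k=4

[0,6] S   <
  [0,4] S/NP   >
    [0,2] (S/NP)/(NP/S)   >
      [0,1] "built" : ((S/NP)/(NP/S))/S
      [1,2] "found" : S
    [2,4] NP/S   <
      [2,3] "city" : S
      [3,4] "sent" : (NP/S)\S
  [4,6] S\(S/NP)   <
    [4,5] "some" : NP
    [5,6] "every" : (S\(S/NP))\NP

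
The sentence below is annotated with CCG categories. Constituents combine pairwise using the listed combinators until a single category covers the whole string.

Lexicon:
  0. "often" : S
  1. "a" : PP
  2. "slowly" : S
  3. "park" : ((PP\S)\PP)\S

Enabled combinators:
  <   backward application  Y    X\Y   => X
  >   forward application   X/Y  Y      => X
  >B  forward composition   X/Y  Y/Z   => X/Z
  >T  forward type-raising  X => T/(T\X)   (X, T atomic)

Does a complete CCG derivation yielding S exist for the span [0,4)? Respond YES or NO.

NO

S PP S ((PP\S)\PP)\S
CKY chart[0,4] = {N/(N\PP), NP/(NP\PP), PP, PP/(PP\PP), S/(S\PP)}; S ∉ chart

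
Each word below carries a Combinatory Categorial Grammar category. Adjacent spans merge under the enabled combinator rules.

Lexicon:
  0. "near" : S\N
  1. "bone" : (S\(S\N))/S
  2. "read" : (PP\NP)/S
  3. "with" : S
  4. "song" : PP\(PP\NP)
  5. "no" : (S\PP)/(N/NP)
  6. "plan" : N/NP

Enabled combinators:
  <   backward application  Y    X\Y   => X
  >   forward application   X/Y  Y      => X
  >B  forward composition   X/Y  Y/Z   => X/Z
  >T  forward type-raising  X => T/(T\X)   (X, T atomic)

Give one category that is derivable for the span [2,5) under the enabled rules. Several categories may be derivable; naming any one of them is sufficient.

PP

[0,7] S   <
  [0,1] "near" : S\N
  [1,7] S\(S\N)   >
    [1,2] "bone" : (S\(S\N))/S
    [2,7] S   <
      [2,5] PP   <
        [2,4] PP\NP   >
          [2,3] "read" : (PP\NP)/S
          [3,4] "with" : S
        [4,5] "song" : PP\(PP\NP)
      [5,7] S\PP   >
        [5,6] "no" : (S\PP)/(N/NP)
        [6,7] "plan" : N/NP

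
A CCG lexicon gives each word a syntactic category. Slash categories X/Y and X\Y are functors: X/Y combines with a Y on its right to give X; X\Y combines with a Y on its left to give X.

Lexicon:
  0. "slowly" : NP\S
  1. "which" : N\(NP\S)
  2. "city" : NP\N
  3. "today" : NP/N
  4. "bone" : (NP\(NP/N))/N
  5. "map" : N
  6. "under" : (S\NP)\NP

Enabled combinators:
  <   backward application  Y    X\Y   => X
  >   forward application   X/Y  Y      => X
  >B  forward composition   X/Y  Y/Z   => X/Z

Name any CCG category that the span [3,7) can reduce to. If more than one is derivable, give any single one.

S\NP

[0,7] S   <
  [0,3] NP   <
    [0,2] N   <
      [0,1] "slowly" : NP\S
      [1,2] "which" : N\(NP\S)
    [2,3] "city" : NP\N
  [3,7] S\NP   <
    [3,6] NP   <
      [3,4] "today" : NP/N
      [4,6] NP\(NP/N)   >
        [4,5] "bone" : (NP\(NP/N))/N
        [5,6] "map" : N
    [6,7] "under" : (S\NP)\NP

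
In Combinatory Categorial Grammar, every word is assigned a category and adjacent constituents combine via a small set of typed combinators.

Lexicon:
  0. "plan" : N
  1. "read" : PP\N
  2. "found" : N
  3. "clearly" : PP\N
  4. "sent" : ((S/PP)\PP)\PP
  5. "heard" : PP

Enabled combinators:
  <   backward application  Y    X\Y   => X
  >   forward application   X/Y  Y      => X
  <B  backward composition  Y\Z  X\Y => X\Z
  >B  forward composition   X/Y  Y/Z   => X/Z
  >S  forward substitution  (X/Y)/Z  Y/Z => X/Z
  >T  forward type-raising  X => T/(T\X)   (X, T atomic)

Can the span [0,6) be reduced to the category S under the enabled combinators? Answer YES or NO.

[0,6] S   >
  [0,5] S/PP   <
    [0,2] PP   >
      [0,1] PP/(PP\N)   >T
        [0,1] "plan" : N
      [1,2] "read" : PP\N
    [2,5] (S/PP)\PP   <
      [2,4] PP   >
        [2,3] PP/(PP\N)   >T
          [2,3] "found" : N
        [3,4] "clearly" : PP\N
      [4,5] "sent" : ((S/PP)\PP)\PP
  [5,6] "heard" : PP

YES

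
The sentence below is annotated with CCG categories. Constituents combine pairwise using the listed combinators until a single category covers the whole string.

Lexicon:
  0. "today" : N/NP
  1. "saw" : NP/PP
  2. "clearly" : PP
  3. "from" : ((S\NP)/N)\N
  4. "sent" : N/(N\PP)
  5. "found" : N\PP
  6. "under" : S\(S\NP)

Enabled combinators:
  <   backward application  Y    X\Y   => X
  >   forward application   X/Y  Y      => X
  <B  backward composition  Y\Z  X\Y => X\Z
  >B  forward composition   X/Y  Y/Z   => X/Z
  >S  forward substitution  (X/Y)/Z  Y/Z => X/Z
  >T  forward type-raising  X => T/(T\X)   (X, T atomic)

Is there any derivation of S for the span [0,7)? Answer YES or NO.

[0,7] S   <
  [0,6] S\NP   >
    [0,4] (S\NP)/N   <
      [0,3] N   >
        [0,2] N/PP   >B
          [0,1] "today" : N/NP
          [1,2] "saw" : NP/PP
        [2,3] "clearly" : PP
      [3,4] "from" : ((S\NP)/N)\N
    [4,6] N   >
      [4,5] "sent" : N/(N\PP)
      [5,6] "found" : N\PP
  [6,7] "under" : S\(S\NP)

YES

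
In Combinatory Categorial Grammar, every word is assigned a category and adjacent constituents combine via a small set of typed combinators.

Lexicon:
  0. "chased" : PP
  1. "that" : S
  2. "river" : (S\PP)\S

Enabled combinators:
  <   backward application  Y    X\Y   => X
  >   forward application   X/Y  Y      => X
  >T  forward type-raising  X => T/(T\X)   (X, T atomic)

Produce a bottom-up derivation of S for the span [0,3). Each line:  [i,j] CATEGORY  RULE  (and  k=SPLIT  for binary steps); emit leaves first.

[0,3] S   >
  [0,1] S/(S\PP)   >T
    [0,1] "chased" : PP
  [1,3] S\PP   <
    [1,2] "that" : S
    [2,3] "river" : (S\PP)\S

[0,1] PP  lex  "chased"
[0,1] S/(S\PP)  >T
[1,2] S  lex  "that"
[2,3] (S\PP)\S  lex  "river"
[1,3] S\PP  <  k=2
[0,3] S  >  k=1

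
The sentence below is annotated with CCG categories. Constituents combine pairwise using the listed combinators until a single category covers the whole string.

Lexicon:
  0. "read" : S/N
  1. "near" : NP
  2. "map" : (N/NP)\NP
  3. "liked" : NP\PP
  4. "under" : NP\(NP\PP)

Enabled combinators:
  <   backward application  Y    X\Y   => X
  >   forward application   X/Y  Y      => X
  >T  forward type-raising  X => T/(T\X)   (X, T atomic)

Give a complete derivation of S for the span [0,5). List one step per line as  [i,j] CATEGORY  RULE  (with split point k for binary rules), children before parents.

[0,5] S   >
  [0,1] "read" : S/N
  [1,5] N   >
    [1,3] N/NP   <
      [1,2] "near" : NP
      [2,3] "map" : (N/NP)\NP
    [3,5] NP   <
      [3,4] "liked" : NP\PP
      [4,5] "under" : NP\(NP\PP)

[0,1] S/N  lex  "read"
[1,2] NP  lex  "near"
[2,3] (N/NP)\NP  lex  "map"
[1,3] N/NP  <  k=2
[3,4] NP\PP  lex  "liked"
[4,5] NP\(NP\PP)  lex  "under"
[3,5] NP  <  k=4
[1,5] N  >  k=3
[0,5] S  >  k=1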